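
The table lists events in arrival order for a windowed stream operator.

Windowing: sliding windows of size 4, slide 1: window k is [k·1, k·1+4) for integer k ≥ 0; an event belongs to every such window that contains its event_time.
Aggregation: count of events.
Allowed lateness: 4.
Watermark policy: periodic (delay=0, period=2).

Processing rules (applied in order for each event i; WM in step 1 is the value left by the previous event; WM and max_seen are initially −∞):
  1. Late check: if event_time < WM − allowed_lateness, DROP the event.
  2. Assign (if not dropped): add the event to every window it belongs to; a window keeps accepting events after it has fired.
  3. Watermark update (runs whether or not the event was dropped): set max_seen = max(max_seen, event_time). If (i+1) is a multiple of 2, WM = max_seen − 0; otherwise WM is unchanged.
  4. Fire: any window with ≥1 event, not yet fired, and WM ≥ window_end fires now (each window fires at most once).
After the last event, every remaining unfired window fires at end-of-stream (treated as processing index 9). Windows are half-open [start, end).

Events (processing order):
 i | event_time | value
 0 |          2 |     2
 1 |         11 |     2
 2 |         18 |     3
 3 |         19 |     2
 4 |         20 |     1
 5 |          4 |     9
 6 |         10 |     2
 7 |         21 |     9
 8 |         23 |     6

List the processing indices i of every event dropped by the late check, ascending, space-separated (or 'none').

i=0 t=2 v=2: → [2,6),[1,5),[0,4); WM=−∞
i=1 t=11 v=2: → [11,15),[10,14),[9,13),[8,12); WM=11; [0,4) fires=1 [1,5) fires=1 [2,6) fires=1
i=2 t=18 v=3: → [18,22),[17,21),[16,20),[15,19); WM=11
i=3 t=19 v=2: → [19,23),[18,22),[17,21),[16,20); WM=19; [8,12) fires=1 [9,13) fires=1 [10,14) fires=1 [11,15) fires=1 [15,19) fires=1
i=4 t=20 v=1: → [20,24),[19,23),[18,22),[17,21); WM=19
i=5 t=4 v=9: DROP (t<19-4); WM=20; [16,20) fires=2
i=6 t=10 v=2: DROP (t<20-4); WM=20
i=7 t=21 v=9: → [21,25),[20,24),[19,23),[18,22); WM=21; [17,21) fires=3
i=8 t=23 v=6: → [23,27),[22,26),[21,25),[20,24); WM=21

5 6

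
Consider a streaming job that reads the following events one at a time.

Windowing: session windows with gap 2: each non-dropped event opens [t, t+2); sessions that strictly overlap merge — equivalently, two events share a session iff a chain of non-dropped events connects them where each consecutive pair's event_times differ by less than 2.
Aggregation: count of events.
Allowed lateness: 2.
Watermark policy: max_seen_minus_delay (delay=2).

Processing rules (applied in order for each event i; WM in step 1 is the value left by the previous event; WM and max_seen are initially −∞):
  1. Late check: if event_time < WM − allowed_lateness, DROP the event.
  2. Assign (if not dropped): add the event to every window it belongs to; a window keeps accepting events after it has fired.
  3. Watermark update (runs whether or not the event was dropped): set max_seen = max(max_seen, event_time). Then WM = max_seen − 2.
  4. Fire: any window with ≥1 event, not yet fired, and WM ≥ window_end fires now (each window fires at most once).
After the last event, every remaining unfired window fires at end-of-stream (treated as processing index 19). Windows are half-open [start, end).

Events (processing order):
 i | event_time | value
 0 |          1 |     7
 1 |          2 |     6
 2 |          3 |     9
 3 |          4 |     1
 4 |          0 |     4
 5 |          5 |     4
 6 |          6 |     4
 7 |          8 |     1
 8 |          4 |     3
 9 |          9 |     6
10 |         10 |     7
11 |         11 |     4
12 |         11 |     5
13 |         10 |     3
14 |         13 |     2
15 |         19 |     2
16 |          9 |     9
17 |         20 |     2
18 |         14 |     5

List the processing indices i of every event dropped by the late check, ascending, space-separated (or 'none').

i=0 t=1 v=7: → [1,3); WM=-1
i=1 t=2 v=6: → [1,4); WM=0
i=2 t=3 v=9: → [1,5); WM=1
i=3 t=4 v=1: → [1,6); WM=2
i=4 t=0 v=4: → [0,6); WM=2
i=5 t=5 v=4: → [0,7); WM=3
i=6 t=6 v=4: → [0,8); WM=4
i=7 t=8 v=1: → [8,10); WM=6
i=8 t=4 v=3: → [0,8); WM=6
i=9 t=9 v=6: → [8,11); WM=7
i=10 t=10 v=7: → [8,12); WM=8
i=11 t=11 v=4: → [8,13); WM=9
i=12 t=11 v=5: → [8,13); WM=9
i=13 t=10 v=3: → [8,13); WM=9
i=14 t=13 v=2: → [13,15); WM=11
i=15 t=19 v=2: → [19,21); WM=17
i=16 t=9 v=9: DROP (t<17-2); WM=17
i=17 t=20 v=2: → [19,22); WM=18
i=18 t=14 v=5: DROP (t<18-2); WM=18

16 18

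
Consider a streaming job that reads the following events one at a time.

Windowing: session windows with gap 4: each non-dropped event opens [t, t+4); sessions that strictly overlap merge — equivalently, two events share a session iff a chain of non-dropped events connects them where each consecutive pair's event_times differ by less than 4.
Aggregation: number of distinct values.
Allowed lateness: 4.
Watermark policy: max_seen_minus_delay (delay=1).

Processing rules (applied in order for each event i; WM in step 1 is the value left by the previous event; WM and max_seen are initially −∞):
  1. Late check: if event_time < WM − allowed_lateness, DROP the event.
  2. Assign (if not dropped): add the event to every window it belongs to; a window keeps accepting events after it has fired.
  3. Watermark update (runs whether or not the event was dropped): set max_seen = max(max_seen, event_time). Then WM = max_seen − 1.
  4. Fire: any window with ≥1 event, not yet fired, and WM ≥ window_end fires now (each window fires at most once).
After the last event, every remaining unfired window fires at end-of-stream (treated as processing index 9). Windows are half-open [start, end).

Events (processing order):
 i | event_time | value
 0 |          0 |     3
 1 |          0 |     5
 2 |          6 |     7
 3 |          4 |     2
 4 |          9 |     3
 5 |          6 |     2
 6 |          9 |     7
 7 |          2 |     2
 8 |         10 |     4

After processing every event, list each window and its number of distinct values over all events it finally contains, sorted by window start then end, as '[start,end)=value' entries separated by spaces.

i=0 t=0 v=3: → [0,4); WM=-1
i=1 t=0 v=5: → [0,4); WM=-1
i=2 t=6 v=7: → [6,10); WM=5
i=3 t=4 v=2: → [4,10); WM=5
i=4 t=9 v=3: → [4,13); WM=8
i=5 t=6 v=2: → [4,13); WM=8
i=6 t=9 v=7: → [4,13); WM=8
i=7 t=2 v=2: DROP (t<8-4); WM=8
i=8 t=10 v=4: → [4,14); WM=9

[0,4)=2 [4,14)=4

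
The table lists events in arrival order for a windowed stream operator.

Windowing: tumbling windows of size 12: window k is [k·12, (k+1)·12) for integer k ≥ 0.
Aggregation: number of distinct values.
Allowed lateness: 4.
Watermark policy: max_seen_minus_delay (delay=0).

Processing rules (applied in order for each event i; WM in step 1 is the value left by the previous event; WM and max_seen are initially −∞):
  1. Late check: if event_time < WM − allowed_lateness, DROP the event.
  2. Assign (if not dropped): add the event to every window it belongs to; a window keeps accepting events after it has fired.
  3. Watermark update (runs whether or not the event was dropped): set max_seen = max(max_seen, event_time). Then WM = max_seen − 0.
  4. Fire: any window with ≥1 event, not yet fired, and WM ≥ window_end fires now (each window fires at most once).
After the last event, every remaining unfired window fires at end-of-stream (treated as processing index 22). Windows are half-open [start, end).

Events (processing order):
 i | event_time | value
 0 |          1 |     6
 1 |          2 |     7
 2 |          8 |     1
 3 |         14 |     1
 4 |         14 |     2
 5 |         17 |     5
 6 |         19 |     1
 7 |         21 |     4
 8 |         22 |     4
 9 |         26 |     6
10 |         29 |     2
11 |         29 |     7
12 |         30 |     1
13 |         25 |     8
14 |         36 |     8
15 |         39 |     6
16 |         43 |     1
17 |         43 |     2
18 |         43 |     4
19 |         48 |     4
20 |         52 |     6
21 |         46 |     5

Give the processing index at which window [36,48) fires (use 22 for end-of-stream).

i=0 t=1 v=6: → [0,12); WM=1
i=1 t=2 v=7: → [0,12); WM=2
i=2 t=8 v=1: → [0,12); WM=8
i=3 t=14 v=1: → [12,24); WM=14; [0,12) fires=3
i=4 t=14 v=2: → [12,24); WM=14
i=5 t=17 v=5: → [12,24); WM=17
i=6 t=19 v=1: → [12,24); WM=19
i=7 t=21 v=4: → [12,24); WM=21
i=8 t=22 v=4: → [12,24); WM=22
i=9 t=26 v=6: → [24,36); WM=26; [12,24) fires=4
i=10 t=29 v=2: → [24,36); WM=29
i=11 t=29 v=7: → [24,36); WM=29
i=12 t=30 v=1: → [24,36); WM=30
i=13 t=25 v=8: DROP (t<30-4); WM=30
i=14 t=36 v=8: → [36,48); WM=36; [24,36) fires=4
i=15 t=39 v=6: → [36,48); WM=39
i=16 t=43 v=1: → [36,48); WM=43
i=17 t=43 v=2: → [36,48); WM=43
i=18 t=43 v=4: → [36,48); WM=43
i=19 t=48 v=4: → [48,60); WM=48; [36,48) fires=5
i=20 t=52 v=6: → [48,60); WM=52
i=21 t=46 v=5: DROP (t<52-4); WM=52

19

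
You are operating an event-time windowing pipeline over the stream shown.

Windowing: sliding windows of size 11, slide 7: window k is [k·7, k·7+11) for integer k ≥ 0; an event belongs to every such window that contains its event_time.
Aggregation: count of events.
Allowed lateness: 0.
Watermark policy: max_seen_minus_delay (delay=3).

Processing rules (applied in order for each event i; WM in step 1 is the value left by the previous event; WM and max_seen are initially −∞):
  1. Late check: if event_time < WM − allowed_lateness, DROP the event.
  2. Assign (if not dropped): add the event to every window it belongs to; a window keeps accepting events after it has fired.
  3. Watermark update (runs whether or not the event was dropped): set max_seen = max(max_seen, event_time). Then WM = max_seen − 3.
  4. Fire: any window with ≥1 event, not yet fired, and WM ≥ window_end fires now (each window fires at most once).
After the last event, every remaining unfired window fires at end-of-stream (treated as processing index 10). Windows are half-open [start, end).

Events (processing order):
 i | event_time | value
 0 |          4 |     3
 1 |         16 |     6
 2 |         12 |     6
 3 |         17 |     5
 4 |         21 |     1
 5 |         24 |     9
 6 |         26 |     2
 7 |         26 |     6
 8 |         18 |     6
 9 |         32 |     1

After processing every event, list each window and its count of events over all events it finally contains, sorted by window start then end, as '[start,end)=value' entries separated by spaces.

i=0 t=4 v=3: → [0,11); WM=1
i=1 t=16 v=6: → [14,25),[7,18); WM=13; [0,11) fires=1
i=2 t=12 v=6: DROP (t<13-0); WM=13
i=3 t=17 v=5: → [14,25),[7,18); WM=14
i=4 t=21 v=1: → [21,32),[14,25); WM=18; [7,18) fires=2
i=5 t=24 v=9: → [21,32),[14,25); WM=21
i=6 t=26 v=2: → [21,32); WM=23
i=7 t=26 v=6: → [21,32); WM=23
i=8 t=18 v=6: DROP (t<23-0); WM=23
i=9 t=32 v=1: → [28,39); WM=29; [14,25) fires=4

[0,11)=1 [7,18)=2 [14,25)=4 [21,32)=4 [28,39)=1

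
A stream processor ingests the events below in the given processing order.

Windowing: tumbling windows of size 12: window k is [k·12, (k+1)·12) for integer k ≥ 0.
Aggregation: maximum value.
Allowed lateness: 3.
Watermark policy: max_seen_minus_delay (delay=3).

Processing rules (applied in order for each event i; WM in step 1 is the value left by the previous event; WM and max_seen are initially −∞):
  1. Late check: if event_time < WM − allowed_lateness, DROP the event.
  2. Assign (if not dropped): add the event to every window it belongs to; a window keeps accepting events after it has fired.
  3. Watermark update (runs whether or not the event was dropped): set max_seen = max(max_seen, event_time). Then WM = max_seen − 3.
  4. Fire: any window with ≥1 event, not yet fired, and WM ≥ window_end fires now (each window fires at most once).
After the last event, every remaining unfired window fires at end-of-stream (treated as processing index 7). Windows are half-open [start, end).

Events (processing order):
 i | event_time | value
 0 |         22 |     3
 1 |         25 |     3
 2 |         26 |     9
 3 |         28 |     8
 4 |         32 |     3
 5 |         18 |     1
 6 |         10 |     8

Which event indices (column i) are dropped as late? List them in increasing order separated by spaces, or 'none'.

5 6

i=0 t=22 v=3: → [12,24); WM=19
i=1 t=25 v=3: → [24,36); WM=22
i=2 t=26 v=9: → [24,36); WM=23
i=3 t=28 v=8: → [24,36); WM=25; [12,24) fires=3
i=4 t=32 v=3: → [24,36); WM=29
i=5 t=18 v=1: DROP (t<29-3); WM=29
i=6 t=10 v=8: DROP (t<29-3); WM=29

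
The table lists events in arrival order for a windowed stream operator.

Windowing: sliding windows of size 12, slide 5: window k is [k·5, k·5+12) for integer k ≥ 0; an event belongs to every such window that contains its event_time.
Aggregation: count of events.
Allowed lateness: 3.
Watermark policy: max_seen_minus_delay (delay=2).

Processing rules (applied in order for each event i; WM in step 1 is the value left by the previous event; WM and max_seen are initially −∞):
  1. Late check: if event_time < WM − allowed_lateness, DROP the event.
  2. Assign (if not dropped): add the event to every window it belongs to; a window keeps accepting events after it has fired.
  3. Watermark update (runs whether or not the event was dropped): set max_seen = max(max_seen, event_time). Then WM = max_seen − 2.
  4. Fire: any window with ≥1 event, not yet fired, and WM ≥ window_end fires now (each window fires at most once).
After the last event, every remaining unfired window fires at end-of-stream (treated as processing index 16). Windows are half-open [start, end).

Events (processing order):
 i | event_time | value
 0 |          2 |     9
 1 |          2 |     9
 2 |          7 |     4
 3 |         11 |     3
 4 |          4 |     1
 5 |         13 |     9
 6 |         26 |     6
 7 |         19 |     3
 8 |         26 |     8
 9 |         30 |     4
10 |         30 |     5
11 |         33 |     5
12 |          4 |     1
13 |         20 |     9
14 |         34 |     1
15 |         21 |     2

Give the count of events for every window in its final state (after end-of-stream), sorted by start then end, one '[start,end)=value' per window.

[0,12)=4 [5,17)=3 [10,22)=2 [15,27)=2 [20,32)=4 [25,37)=6 [30,42)=4

i=0 t=2 v=9: → [0,12); WM=0
i=1 t=2 v=9: → [0,12); WM=0
i=2 t=7 v=4: → [5,17),[0,12); WM=5
i=3 t=11 v=3: → [10,22),[5,17),[0,12); WM=9
i=4 t=4 v=1: DROP (t<9-3); WM=9
i=5 t=13 v=9: → [10,22),[5,17); WM=11
i=6 t=26 v=6: → [25,37),[20,32),[15,27); WM=24; [0,12) fires=4 [5,17) fires=3 [10,22) fires=2
i=7 t=19 v=3: DROP (t<24-3); WM=24
i=8 t=26 v=8: → [25,37),[20,32),[15,27); WM=24
i=9 t=30 v=4: → [30,42),[25,37),[20,32); WM=28; [15,27) fires=2
i=10 t=30 v=5: → [30,42),[25,37),[20,32); WM=28
i=11 t=33 v=5: → [30,42),[25,37); WM=31
i=12 t=4 v=1: DROP (t<31-3); WM=31
i=13 t=20 v=9: DROP (t<31-3); WM=31
i=14 t=34 v=1: → [30,42),[25,37); WM=32; [20,32) fires=4
i=15 t=21 v=2: DROP (t<32-3); WM=32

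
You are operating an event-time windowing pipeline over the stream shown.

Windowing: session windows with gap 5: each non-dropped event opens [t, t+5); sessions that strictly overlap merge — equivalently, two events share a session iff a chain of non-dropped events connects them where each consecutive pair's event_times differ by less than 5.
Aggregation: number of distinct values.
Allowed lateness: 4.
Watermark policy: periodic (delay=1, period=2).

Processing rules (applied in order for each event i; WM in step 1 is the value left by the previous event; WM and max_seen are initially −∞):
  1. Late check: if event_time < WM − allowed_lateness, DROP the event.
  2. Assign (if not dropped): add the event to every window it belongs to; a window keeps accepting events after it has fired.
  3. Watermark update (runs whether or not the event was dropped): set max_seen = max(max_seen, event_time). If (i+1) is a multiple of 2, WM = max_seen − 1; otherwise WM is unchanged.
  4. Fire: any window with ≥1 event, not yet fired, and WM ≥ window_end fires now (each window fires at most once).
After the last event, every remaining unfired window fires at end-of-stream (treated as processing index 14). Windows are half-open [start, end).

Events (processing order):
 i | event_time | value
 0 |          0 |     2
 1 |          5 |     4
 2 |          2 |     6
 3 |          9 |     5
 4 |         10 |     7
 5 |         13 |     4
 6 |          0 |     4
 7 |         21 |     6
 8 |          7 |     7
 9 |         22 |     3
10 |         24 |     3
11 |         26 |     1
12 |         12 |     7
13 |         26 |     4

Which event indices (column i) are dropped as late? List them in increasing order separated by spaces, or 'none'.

i=0 t=0 v=2: → [0,5); WM=−∞
i=1 t=5 v=4: → [5,10); WM=4
i=2 t=2 v=6: → [0,10); WM=4
i=3 t=9 v=5: → [0,14); WM=8
i=4 t=10 v=7: → [0,15); WM=8
i=5 t=13 v=4: → [0,18); WM=12
i=6 t=0 v=4: DROP (t<12-4); WM=12
i=7 t=21 v=6: → [21,26); WM=20
i=8 t=7 v=7: DROP (t<20-4); WM=20
i=9 t=22 v=3: → [21,27); WM=21
i=10 t=24 v=3: → [21,29); WM=21
i=11 t=26 v=1: → [21,31); WM=25
i=12 t=12 v=7: DROP (t<25-4); WM=25
i=13 t=26 v=4: → [21,31); WM=25

6 8 12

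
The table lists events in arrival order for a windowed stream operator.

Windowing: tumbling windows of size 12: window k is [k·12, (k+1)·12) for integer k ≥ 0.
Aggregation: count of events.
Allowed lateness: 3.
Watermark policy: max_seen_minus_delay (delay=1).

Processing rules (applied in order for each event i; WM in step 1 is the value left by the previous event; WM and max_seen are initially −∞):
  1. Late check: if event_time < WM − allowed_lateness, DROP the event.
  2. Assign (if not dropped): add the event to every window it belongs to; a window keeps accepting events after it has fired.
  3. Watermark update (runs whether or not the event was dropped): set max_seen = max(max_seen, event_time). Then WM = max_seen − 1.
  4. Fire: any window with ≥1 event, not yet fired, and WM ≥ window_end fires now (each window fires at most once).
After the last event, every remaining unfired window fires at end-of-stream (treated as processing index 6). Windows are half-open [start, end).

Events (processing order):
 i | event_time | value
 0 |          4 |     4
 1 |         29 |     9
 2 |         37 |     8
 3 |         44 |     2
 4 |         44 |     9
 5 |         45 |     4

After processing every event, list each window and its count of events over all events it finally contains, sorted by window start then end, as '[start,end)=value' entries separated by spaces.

i=0 t=4 v=4: → [0,12); WM=3
i=1 t=29 v=9: → [24,36); WM=28; [0,12) fires=1
i=2 t=37 v=8: → [36,48); WM=36; [24,36) fires=1
i=3 t=44 v=2: → [36,48); WM=43
i=4 t=44 v=9: → [36,48); WM=43
i=5 t=45 v=4: → [36,48); WM=44

[0,12)=1 [24,36)=1 [36,48)=4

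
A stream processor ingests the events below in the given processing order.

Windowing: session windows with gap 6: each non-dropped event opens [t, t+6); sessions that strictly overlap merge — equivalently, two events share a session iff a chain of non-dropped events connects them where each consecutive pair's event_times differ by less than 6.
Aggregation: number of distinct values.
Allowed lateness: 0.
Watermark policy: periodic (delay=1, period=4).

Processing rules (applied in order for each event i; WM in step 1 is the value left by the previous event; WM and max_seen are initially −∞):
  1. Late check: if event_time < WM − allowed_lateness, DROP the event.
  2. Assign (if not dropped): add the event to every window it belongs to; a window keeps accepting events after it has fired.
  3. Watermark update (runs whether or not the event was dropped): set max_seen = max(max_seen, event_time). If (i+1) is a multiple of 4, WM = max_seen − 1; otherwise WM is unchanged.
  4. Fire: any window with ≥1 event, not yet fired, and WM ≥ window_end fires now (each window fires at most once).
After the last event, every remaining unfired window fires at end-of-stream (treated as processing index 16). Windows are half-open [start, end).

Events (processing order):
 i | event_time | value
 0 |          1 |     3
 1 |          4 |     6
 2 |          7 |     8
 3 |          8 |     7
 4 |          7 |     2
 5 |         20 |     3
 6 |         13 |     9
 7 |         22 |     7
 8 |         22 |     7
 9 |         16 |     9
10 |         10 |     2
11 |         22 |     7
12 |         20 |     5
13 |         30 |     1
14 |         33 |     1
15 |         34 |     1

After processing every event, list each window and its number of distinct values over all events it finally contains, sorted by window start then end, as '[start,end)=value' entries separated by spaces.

[1,19)=6 [20,28)=2 [30,40)=1

i=0 t=1 v=3: → [1,7); WM=−∞
i=1 t=4 v=6: → [1,10); WM=−∞
i=2 t=7 v=8: → [1,13); WM=−∞
i=3 t=8 v=7: → [1,14); WM=7
i=4 t=7 v=2: → [1,14); WM=7
i=5 t=20 v=3: → [20,26); WM=7
i=6 t=13 v=9: → [1,19); WM=7
i=7 t=22 v=7: → [20,28); WM=21
i=8 t=22 v=7: → [20,28); WM=21
i=9 t=16 v=9: DROP (t<21-0); WM=21
i=10 t=10 v=2: DROP (t<21-0); WM=21
i=11 t=22 v=7: → [20,28); WM=21
i=12 t=20 v=5: DROP (t<21-0); WM=21
i=13 t=30 v=1: → [30,36); WM=21
i=14 t=33 v=1: → [30,39); WM=21
i=15 t=34 v=1: → [30,40); WM=33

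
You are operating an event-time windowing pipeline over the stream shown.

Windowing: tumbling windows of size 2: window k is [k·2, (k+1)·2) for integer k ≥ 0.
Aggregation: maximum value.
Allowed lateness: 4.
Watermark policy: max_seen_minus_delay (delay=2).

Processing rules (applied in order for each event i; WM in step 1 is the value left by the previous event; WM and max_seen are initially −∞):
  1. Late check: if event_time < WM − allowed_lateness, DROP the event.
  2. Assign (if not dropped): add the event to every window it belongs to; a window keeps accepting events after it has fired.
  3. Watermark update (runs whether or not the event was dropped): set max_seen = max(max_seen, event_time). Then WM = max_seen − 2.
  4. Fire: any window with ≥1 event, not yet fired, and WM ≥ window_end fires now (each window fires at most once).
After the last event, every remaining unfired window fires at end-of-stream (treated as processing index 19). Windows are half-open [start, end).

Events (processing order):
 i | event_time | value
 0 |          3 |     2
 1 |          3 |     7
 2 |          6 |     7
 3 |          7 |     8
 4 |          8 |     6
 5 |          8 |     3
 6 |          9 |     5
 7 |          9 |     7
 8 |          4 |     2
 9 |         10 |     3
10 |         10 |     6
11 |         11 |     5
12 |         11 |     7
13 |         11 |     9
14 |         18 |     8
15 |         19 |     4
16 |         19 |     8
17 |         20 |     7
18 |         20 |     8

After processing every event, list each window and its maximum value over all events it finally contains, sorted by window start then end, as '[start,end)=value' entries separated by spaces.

i=0 t=3 v=2: → [2,4); WM=1
i=1 t=3 v=7: → [2,4); WM=1
i=2 t=6 v=7: → [6,8); WM=4; [2,4) fires=7
i=3 t=7 v=8: → [6,8); WM=5
i=4 t=8 v=6: → [8,10); WM=6
i=5 t=8 v=3: → [8,10); WM=6
i=6 t=9 v=5: → [8,10); WM=7
i=7 t=9 v=7: → [8,10); WM=7
i=8 t=4 v=2: → [4,6); WM=7; [4,6) fires=2
i=9 t=10 v=3: → [10,12); WM=8; [6,8) fires=8
i=10 t=10 v=6: → [10,12); WM=8
i=11 t=11 v=5: → [10,12); WM=9
i=12 t=11 v=7: → [10,12); WM=9
i=13 t=11 v=9: → [10,12); WM=9
i=14 t=18 v=8: → [18,20); WM=16; [8,10) fires=7 [10,12) fires=9
i=15 t=19 v=4: → [18,20); WM=17
i=16 t=19 v=8: → [18,20); WM=17
i=17 t=20 v=7: → [20,22); WM=18
i=18 t=20 v=8: → [20,22); WM=18

[2,4)=7 [4,6)=2 [6,8)=8 [8,10)=7 [10,12)=9 [18,20)=8 [20,22)=8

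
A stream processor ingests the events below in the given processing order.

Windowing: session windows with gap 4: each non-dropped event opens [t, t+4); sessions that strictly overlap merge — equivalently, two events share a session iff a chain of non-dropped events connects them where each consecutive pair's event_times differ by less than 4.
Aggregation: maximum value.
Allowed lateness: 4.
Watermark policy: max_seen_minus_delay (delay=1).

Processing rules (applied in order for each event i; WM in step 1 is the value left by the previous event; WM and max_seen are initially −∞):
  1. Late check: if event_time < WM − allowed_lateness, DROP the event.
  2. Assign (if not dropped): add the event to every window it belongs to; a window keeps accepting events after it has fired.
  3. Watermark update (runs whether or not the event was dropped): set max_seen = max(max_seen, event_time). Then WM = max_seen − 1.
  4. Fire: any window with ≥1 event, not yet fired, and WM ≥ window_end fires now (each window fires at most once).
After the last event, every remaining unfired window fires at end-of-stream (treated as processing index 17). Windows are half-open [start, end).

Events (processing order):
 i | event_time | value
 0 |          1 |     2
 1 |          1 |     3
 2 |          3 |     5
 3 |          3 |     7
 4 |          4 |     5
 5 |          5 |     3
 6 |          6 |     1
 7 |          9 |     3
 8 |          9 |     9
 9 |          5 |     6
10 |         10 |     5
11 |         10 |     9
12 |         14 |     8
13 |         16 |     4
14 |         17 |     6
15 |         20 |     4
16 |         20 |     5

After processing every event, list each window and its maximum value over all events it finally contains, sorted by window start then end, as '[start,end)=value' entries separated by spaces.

[1,14)=9 [14,24)=8

i=0 t=1 v=2: → [1,5); WM=0
i=1 t=1 v=3: → [1,5); WM=0
i=2 t=3 v=5: → [1,7); WM=2
i=3 t=3 v=7: → [1,7); WM=2
i=4 t=4 v=5: → [1,8); WM=3
i=5 t=5 v=3: → [1,9); WM=4
i=6 t=6 v=1: → [1,10); WM=5
i=7 t=9 v=3: → [1,13); WM=8
i=8 t=9 v=9: → [1,13); WM=8
i=9 t=5 v=6: → [1,13); WM=8
i=10 t=10 v=5: → [1,14); WM=9
i=11 t=10 v=9: → [1,14); WM=9
i=12 t=14 v=8: → [14,18); WM=13
i=13 t=16 v=4: → [14,20); WM=15
i=14 t=17 v=6: → [14,21); WM=16
i=15 t=20 v=4: → [14,24); WM=19
i=16 t=20 v=5: → [14,24); WM=19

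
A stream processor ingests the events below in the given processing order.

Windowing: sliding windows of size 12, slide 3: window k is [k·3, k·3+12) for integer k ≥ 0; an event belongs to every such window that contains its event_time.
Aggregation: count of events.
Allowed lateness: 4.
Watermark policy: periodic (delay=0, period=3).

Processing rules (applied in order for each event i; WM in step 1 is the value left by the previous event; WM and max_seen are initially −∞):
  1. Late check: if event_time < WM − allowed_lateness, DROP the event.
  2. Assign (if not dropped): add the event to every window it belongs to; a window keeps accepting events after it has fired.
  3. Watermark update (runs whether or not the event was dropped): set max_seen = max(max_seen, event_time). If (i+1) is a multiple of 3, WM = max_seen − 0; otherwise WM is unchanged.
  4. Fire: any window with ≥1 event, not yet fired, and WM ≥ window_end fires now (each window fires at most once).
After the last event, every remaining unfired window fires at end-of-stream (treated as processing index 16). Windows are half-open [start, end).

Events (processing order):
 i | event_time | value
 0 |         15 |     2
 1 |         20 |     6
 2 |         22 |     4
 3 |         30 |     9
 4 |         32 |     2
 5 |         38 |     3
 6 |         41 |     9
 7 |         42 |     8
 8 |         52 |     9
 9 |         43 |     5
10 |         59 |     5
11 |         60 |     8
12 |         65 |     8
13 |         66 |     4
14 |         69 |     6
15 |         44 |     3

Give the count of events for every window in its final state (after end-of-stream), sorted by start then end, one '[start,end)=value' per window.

i=0 t=15 v=2: → [15,27),[12,24),[9,21),[6,18); WM=−∞
i=1 t=20 v=6: → [18,30),[15,27),[12,24),[9,21); WM=−∞
i=2 t=22 v=4: → [21,33),[18,30),[15,27),[12,24); WM=22; [6,18) fires=1 [9,21) fires=2
i=3 t=30 v=9: → [30,42),[27,39),[24,36),[21,33); WM=22
i=4 t=32 v=2: → [30,42),[27,39),[24,36),[21,33); WM=22
i=5 t=38 v=3: → [36,48),[33,45),[30,42),[27,39); WM=38; [12,24) fires=3 [15,27) fires=3 [18,30) fires=2 [21,33) fires=3 [24,36) fires=2
i=6 t=41 v=9: → [39,51),[36,48),[33,45),[30,42); WM=38
i=7 t=42 v=8: → [42,54),[39,51),[36,48),[33,45); WM=38
i=8 t=52 v=9: → [51,63),[48,60),[45,57),[42,54); WM=52; [27,39) fires=3 [30,42) fires=4 [33,45) fires=3 [36,48) fires=3 [39,51) fires=2
i=9 t=43 v=5: DROP (t<52-4); WM=52
i=10 t=59 v=5: → [57,69),[54,66),[51,63),[48,60); WM=52
i=11 t=60 v=8: → [60,72),[57,69),[54,66),[51,63); WM=60; [42,54) fires=2 [45,57) fires=1 [48,60) fires=2
i=12 t=65 v=8: → [63,75),[60,72),[57,69),[54,66); WM=60
i=13 t=66 v=4: → [66,78),[63,75),[60,72),[57,69); WM=60
i=14 t=69 v=6: → [69,81),[66,78),[63,75),[60,72); WM=69; [51,63) fires=3 [54,66) fires=3 [57,69) fires=4
i=15 t=44 v=3: DROP (t<69-4); WM=69

[6,18)=1 [9,21)=2 [12,24)=3 [15,27)=3 [18,30)=2 [21,33)=3 [24,36)=2 [27,39)=3 [30,42)=4 [33,45)=3 [36,48)=3 [39,51)=2 [42,54)=2 [45,57)=1 [48,60)=2 [51,63)=3 [54,66)=3 [57,69)=4 [60,72)=4 [63,75)=3 [66,78)=2 [69,81)=1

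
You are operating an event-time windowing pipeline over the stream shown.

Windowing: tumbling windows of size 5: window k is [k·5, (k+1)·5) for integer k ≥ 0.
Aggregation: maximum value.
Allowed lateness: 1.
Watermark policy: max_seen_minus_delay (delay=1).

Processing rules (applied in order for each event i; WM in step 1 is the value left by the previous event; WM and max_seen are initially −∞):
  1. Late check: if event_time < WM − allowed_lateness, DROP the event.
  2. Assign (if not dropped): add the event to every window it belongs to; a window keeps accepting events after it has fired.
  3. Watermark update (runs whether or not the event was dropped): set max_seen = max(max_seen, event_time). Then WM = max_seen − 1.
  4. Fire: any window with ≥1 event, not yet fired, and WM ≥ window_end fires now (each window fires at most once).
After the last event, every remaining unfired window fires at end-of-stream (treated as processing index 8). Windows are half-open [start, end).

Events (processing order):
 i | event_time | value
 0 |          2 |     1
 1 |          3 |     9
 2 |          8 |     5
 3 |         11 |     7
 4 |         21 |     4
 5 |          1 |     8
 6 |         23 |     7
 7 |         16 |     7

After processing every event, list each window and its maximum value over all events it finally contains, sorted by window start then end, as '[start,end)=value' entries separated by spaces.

[0,5)=9 [5,10)=5 [10,15)=7 [20,25)=7

i=0 t=2 v=1: → [0,5); WM=1
i=1 t=3 v=9: → [0,5); WM=2
i=2 t=8 v=5: → [5,10); WM=7; [0,5) fires=9
i=3 t=11 v=7: → [10,15); WM=10; [5,10) fires=5
i=4 t=21 v=4: → [20,25); WM=20; [10,15) fires=7
i=5 t=1 v=8: DROP (t<20-1); WM=20
i=6 t=23 v=7: → [20,25); WM=22
i=7 t=16 v=7: DROP (t<22-1); WM=22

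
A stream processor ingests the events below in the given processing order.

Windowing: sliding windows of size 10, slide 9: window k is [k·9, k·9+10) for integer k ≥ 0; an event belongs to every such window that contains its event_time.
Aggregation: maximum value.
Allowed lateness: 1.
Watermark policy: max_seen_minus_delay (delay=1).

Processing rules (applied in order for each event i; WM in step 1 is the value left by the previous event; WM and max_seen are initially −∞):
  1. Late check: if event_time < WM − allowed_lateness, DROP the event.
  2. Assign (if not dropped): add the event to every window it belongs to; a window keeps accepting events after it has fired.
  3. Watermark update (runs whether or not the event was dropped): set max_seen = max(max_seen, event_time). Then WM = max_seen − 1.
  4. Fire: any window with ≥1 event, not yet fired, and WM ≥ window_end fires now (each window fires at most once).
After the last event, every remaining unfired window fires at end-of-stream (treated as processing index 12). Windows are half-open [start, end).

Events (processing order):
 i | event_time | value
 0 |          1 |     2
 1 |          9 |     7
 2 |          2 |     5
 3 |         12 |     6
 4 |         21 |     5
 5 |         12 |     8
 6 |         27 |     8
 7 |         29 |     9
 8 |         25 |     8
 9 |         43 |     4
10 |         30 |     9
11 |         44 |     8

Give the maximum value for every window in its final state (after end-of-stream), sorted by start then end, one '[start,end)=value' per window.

[0,10)=7 [9,19)=7 [18,28)=8 [27,37)=9 [36,46)=8

i=0 t=1 v=2: → [0,10); WM=0
i=1 t=9 v=7: → [9,19),[0,10); WM=8
i=2 t=2 v=5: DROP (t<8-1); WM=8
i=3 t=12 v=6: → [9,19); WM=11; [0,10) fires=7
i=4 t=21 v=5: → [18,28); WM=20; [9,19) fires=7
i=5 t=12 v=8: DROP (t<20-1); WM=20
i=6 t=27 v=8: → [27,37),[18,28); WM=26
i=7 t=29 v=9: → [27,37); WM=28; [18,28) fires=8
i=8 t=25 v=8: DROP (t<28-1); WM=28
i=9 t=43 v=4: → [36,46); WM=42; [27,37) fires=9
i=10 t=30 v=9: DROP (t<42-1); WM=42
i=11 t=44 v=8: → [36,46); WM=43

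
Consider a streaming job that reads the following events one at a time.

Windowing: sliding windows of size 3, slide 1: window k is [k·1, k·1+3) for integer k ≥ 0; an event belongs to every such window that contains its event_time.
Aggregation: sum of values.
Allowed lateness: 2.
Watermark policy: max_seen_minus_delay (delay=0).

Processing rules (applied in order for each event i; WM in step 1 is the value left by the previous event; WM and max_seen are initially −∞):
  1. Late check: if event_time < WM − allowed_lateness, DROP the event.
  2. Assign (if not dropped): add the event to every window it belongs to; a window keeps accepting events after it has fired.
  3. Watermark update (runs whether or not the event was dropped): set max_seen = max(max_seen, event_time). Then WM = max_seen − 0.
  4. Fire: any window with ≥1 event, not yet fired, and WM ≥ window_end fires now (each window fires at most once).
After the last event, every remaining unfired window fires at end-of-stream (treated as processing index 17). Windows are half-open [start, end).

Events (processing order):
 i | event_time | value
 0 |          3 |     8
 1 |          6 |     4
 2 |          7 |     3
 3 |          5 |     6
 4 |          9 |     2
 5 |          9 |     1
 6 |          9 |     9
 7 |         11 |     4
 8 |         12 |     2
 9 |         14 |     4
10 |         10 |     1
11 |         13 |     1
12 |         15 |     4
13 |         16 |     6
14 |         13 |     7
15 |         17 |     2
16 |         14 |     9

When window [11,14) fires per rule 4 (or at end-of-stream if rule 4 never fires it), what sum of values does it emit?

6

i=0 t=3 v=8: → [3,6),[2,5),[1,4); WM=3
i=1 t=6 v=4: → [6,9),[5,8),[4,7); WM=6; [1,4) fires=8 [2,5) fires=8 [3,6) fires=8
i=2 t=7 v=3: → [7,10),[6,9),[5,8); WM=7; [4,7) fires=4
i=3 t=5 v=6: → [5,8),[4,7),[3,6); WM=7
i=4 t=9 v=2: → [9,12),[8,11),[7,10); WM=9; [5,8) fires=13 [6,9) fires=7
i=5 t=9 v=1: → [9,12),[8,11),[7,10); WM=9
i=6 t=9 v=9: → [9,12),[8,11),[7,10); WM=9
i=7 t=11 v=4: → [11,14),[10,13),[9,12); WM=11; [7,10) fires=15 [8,11) fires=12
i=8 t=12 v=2: → [12,15),[11,14),[10,13); WM=12; [9,12) fires=16
i=9 t=14 v=4: → [14,17),[13,16),[12,15); WM=14; [10,13) fires=6 [11,14) fires=6
i=10 t=10 v=1: DROP (t<14-2); WM=14
i=11 t=13 v=1: → [13,16),[12,15),[11,14); WM=14
i=12 t=15 v=4: → [15,18),[14,17),[13,16); WM=15; [12,15) fires=7
i=13 t=16 v=6: → [16,19),[15,18),[14,17); WM=16; [13,16) fires=9
i=14 t=13 v=7: DROP (t<16-2); WM=16
i=15 t=17 v=2: → [17,20),[16,19),[15,18); WM=17; [14,17) fires=14
i=16 t=14 v=9: DROP (t<17-2); WM=17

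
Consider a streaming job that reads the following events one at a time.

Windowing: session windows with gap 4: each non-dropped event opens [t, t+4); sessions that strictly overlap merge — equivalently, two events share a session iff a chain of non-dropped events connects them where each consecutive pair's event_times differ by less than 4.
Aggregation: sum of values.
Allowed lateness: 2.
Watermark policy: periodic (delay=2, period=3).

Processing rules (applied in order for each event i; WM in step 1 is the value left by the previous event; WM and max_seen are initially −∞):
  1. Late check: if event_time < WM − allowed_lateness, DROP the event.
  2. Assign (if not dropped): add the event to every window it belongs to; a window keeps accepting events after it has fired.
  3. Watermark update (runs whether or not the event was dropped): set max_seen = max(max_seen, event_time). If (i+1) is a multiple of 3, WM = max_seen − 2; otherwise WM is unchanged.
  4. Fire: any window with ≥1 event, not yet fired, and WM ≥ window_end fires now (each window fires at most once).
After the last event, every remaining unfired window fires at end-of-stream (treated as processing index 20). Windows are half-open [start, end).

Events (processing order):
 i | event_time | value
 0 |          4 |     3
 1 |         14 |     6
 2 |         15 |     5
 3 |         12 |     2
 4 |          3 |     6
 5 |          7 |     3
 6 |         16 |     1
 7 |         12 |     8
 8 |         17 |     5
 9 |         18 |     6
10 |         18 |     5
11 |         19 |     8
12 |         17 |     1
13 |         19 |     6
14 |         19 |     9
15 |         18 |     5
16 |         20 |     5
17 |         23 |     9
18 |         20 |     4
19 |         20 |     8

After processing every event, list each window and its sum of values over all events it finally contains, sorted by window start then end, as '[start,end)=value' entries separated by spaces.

i=0 t=4 v=3: → [4,8); WM=−∞
i=1 t=14 v=6: → [14,18); WM=−∞
i=2 t=15 v=5: → [14,19); WM=13
i=3 t=12 v=2: → [12,19); WM=13
i=4 t=3 v=6: DROP (t<13-2); WM=13
i=5 t=7 v=3: DROP (t<13-2); WM=13
i=6 t=16 v=1: → [12,20); WM=13
i=7 t=12 v=8: → [12,20); WM=13
i=8 t=17 v=5: → [12,21); WM=15
i=9 t=18 v=6: → [12,22); WM=15
i=10 t=18 v=5: → [12,22); WM=15
i=11 t=19 v=8: → [12,23); WM=17
i=12 t=17 v=1: → [12,23); WM=17
i=13 t=19 v=6: → [12,23); WM=17
i=14 t=19 v=9: → [12,23); WM=17
i=15 t=18 v=5: → [12,23); WM=17
i=16 t=20 v=5: → [12,24); WM=17
i=17 t=23 v=9: → [12,27); WM=21
i=18 t=20 v=4: → [12,27); WM=21
i=19 t=20 v=8: → [12,27); WM=21

[4,8)=3 [12,27)=93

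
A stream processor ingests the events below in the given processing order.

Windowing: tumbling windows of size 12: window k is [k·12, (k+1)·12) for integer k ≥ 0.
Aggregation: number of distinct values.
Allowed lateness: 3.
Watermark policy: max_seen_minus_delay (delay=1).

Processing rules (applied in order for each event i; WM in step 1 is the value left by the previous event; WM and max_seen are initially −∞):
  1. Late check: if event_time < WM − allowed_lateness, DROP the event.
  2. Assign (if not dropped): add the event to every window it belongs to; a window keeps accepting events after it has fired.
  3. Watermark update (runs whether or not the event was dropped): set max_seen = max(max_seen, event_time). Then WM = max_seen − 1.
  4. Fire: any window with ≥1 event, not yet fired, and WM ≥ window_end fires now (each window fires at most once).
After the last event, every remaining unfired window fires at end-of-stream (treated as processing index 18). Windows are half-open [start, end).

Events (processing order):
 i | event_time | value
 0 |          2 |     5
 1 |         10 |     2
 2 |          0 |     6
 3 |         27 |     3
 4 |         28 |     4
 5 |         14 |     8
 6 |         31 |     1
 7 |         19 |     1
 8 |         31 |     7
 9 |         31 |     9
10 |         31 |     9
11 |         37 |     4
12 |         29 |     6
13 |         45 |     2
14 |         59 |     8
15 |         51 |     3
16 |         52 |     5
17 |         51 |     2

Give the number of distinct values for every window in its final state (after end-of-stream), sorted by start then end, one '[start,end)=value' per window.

[0,12)=2 [24,36)=5 [36,48)=2 [48,60)=1

i=0 t=2 v=5: → [0,12); WM=1
i=1 t=10 v=2: → [0,12); WM=9
i=2 t=0 v=6: DROP (t<9-3); WM=9
i=3 t=27 v=3: → [24,36); WM=26; [0,12) fires=2
i=4 t=28 v=4: → [24,36); WM=27
i=5 t=14 v=8: DROP (t<27-3); WM=27
i=6 t=31 v=1: → [24,36); WM=30
i=7 t=19 v=1: DROP (t<30-3); WM=30
i=8 t=31 v=7: → [24,36); WM=30
i=9 t=31 v=9: → [24,36); WM=30
i=10 t=31 v=9: → [24,36); WM=30
i=11 t=37 v=4: → [36,48); WM=36; [24,36) fires=5
i=12 t=29 v=6: DROP (t<36-3); WM=36
i=13 t=45 v=2: → [36,48); WM=44
i=14 t=59 v=8: → [48,60); WM=58; [36,48) fires=2
i=15 t=51 v=3: DROP (t<58-3); WM=58
i=16 t=52 v=5: DROP (t<58-3); WM=58
i=17 t=51 v=2: DROP (t<58-3); WM=58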